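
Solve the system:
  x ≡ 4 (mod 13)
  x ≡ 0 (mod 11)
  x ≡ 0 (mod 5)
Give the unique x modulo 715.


Moduli 13, 11, 5 are pairwise coprime; by CRT there is a unique solution modulo M = 13 · 11 · 5 = 715.
Solve pairwise, accumulating the modulus:
  Start with x ≡ 4 (mod 13).
  Combine with x ≡ 0 (mod 11): since gcd(13, 11) = 1, we get a unique residue mod 143.
    Write x = 4 + 13·t and substitute into x ≡ 0 (mod 11): 13·t ≡ 0 − 4 = -4 (mod 11).
    Reduce coefficients mod 11: 2·t ≡ 7 (mod 11).
    The inverse of 2 mod 11 is 6 (since 2·6 = 12 = 1·11 + 1), so t ≡ 6·7 = 42 ≡ 9 (mod 11).
    Then x = 4 + 13·9 = 121, valid modulo lcm(13, 11) = 143: x ≡ 121 (mod 143).
  Combine with x ≡ 0 (mod 5): since gcd(143, 5) = 1, we get a unique residue mod 715.
    Write x = 121 + 143·t and substitute into x ≡ 0 (mod 5): 143·t ≡ 0 − 121 = -121 (mod 5).
    Reduce coefficients mod 5: 3·t ≡ 4 (mod 5).
    The inverse of 3 mod 5 is 2 (since 3·2 = 6 = 1·5 + 1), so t ≡ 2·4 = 8 ≡ 3 (mod 5).
    Then x = 121 + 143·3 = 550, valid modulo lcm(143, 5) = 715: x ≡ 550 (mod 715).
Verify: 550 mod 13 = 4 ✓, 550 mod 11 = 0 ✓, 550 mod 5 = 0 ✓.

x ≡ 550 (mod 715).


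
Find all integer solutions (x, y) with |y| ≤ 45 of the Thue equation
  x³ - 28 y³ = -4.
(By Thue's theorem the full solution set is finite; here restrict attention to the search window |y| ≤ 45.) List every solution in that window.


The equation is x³ - 28y³ = -4. For fixed y, x³ = 28·y³ − 4, so a solution requires the RHS to be a perfect cube.
Strategy: iterate y from -45 to 45, compute RHS = 28·y³ − 4, and check whether it is a (positive or negative) perfect cube.
Check small values of y:
  y = 0: RHS = -4 is not a perfect cube.
  y = 1: RHS = 24 is not a perfect cube.
  y = -1: RHS = -32 is not a perfect cube.
  y = 2: RHS = 220 is not a perfect cube.
  y = -2: RHS = -228 is not a perfect cube.
  y = 3: RHS = 752 is not a perfect cube.
  y = -3: RHS = -760 is not a perfect cube.
Continuing the search up to |y| = 45 finds no solutions either.
No (x, y) in the scanned range satisfies the equation.

No integer solutions with |y| ≤ 45.


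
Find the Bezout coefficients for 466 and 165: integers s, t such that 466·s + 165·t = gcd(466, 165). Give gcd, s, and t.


Euclidean algorithm on (466, 165) — divide until remainder is 0:
  466 = 2 · 165 + 136
  165 = 1 · 136 + 29
  136 = 4 · 29 + 20
  29 = 1 · 20 + 9
  20 = 2 · 9 + 2
  9 = 4 · 2 + 1
  2 = 2 · 1 + 0
gcd(466, 165) = 1.
Track Bezout coefficients alongside the remainders: start with r₀ = 466 = a·1 + b·0 (s = 1, t = 0) and r₁ = 165 = a·0 + b·1 (s = 0, t = 1); each new remainder r_{k+1} = r_{k-1} − q_k·r_k inherits s_{k+1} = s_{k-1} − q_k·s_k, t_{k+1} = t_{k-1} − q_k·t_k, so r_k = a·s_k + b·t_k at every step:
  q = 2: r = 136, s = 1 − 2·0 = 1, t = 0 − 2·1 = -2  (check: 466·1 + 165·(-2) = 136)
  q = 1: r = 29, s = 0 − 1·1 = -1, t = 1 − 1·(-2) = 3  (check: 466·(-1) + 165·3 = 29)
  q = 4: r = 20, s = 1 − 4·(-1) = 5, t = -2 − 4·3 = -14  (check: 466·5 + 165·(-14) = 20)
  q = 1: r = 9, s = -1 − 1·5 = -6, t = 3 − 1·(-14) = 17  (check: 466·(-6) + 165·17 = 9)
  q = 2: r = 2, s = 5 − 2·(-6) = 17, t = -14 − 2·17 = -48  (check: 466·17 + 165·(-48) = 2)
  q = 4: r = 1, s = -6 − 4·17 = -74, t = 17 − 4·(-48) = 209  (check: 466·(-74) + 165·209 = 1)
The row with r = 1 (the gcd) gives the Bezout coefficients s = -74, t = 209.
Result: 466 · (-74) + 165 · (209) = 1.

gcd(466, 165) = 1; s = -74, t = 209 (check: 466·(-74) + 165·209 = 1).


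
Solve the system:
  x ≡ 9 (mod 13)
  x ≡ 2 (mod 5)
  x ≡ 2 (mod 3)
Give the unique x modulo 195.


Moduli 13, 5, 3 are pairwise coprime; by CRT there is a unique solution modulo M = 13 · 5 · 3 = 195.
Solve pairwise, accumulating the modulus:
  Start with x ≡ 9 (mod 13).
  Combine with x ≡ 2 (mod 5): since gcd(13, 5) = 1, we get a unique residue mod 65.
    Write x = 9 + 13·t and substitute into x ≡ 2 (mod 5): 13·t ≡ 2 − 9 = -7 (mod 5).
    Reduce coefficients mod 5: 3·t ≡ 3 (mod 5).
    The inverse of 3 mod 5 is 2 (since 3·2 = 6 = 1·5 + 1), so t ≡ 2·3 = 6 ≡ 1 (mod 5).
    Then x = 9 + 13·1 = 22, valid modulo lcm(13, 5) = 65: x ≡ 22 (mod 65).
  Combine with x ≡ 2 (mod 3): since gcd(65, 3) = 1, we get a unique residue mod 195.
    Write x = 22 + 65·t and substitute into x ≡ 2 (mod 3): 65·t ≡ 2 − 22 = -20 (mod 3).
    Reduce coefficients mod 3: 2·t ≡ 1 (mod 3).
    The inverse of 2 mod 3 is 2 (since 2·2 = 4 = 1·3 + 1), so t ≡ 2·1 = 2 ≡ 2 (mod 3).
    Then x = 22 + 65·2 = 152, valid modulo lcm(65, 3) = 195: x ≡ 152 (mod 195).
Verify: 152 mod 13 = 9 ✓, 152 mod 5 = 2 ✓, 152 mod 3 = 2 ✓.

x ≡ 152 (mod 195).


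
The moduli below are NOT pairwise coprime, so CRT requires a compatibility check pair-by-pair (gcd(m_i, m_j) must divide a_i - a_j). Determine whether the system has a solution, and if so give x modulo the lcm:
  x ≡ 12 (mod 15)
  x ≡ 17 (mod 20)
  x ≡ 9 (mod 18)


Moduli 15, 20, 18 are not pairwise coprime, so CRT works modulo lcm(m_i) when all pairwise compatibility conditions hold.
Pairwise compatibility: gcd(m_i, m_j) must divide a_i - a_j for every pair.
Merge one congruence at a time:
  Start: x ≡ 12 (mod 15).
  Combine with x ≡ 17 (mod 20): gcd(15, 20) = 5; 17 - 12 = 5, which IS divisible by 5, so compatible.
    Write x = 12 + 15·t and substitute into x ≡ 17 (mod 20): 15·t ≡ 17 − 12 = 5 (mod 20).
    Divide the congruence (and modulus) by g = 5: 3·t ≡ 1 (mod 4).
    The inverse of 3 mod 4 is 3 (since 3·3 = 9 = 2·4 + 1), so t ≡ 3·1 = 3 ≡ 3 (mod 4).
    Then x = 12 + 15·3 = 57, valid modulo lcm(15, 20) = 60: x ≡ 57 (mod 60).
  Combine with x ≡ 9 (mod 18): gcd(60, 18) = 6; 9 - 57 = -48, which IS divisible by 6, so compatible.
    Write x = 57 + 60·t and substitute into x ≡ 9 (mod 18): 60·t ≡ 9 − 57 = -48 (mod 18).
    Divide the congruence (and modulus) by g = 6: 10·t ≡ -8 (mod 3).
    Reduce coefficients mod 3: 1·t ≡ 1 (mod 3).
    So t ≡ 1 (mod 3).
    Then x = 57 + 60·1 = 117, valid modulo lcm(60, 18) = 180: x ≡ 117 (mod 180).
Verify: 117 mod 15 = 12, 117 mod 20 = 17, 117 mod 18 = 9.

x ≡ 117 (mod 180).


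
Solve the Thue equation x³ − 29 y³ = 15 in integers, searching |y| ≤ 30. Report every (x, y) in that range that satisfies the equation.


The equation is x³ - 29y³ = 15. For fixed y, x³ = 29·y³ + 15, so a solution requires the RHS to be a perfect cube.
Strategy: iterate y from -30 to 30, compute RHS = 29·y³ + 15, and check whether it is a (positive or negative) perfect cube.
Check small values of y:
  y = 0: RHS = 15 is not a perfect cube.
  y = 1: RHS = 44 is not a perfect cube.
  y = -1: RHS = -14 is not a perfect cube.
  y = 2: RHS = 247 is not a perfect cube.
  y = -2: RHS = -217 is not a perfect cube.
  y = 3: RHS = 798 is not a perfect cube.
  y = -3: RHS = -768 is not a perfect cube.
Continuing the search up to |y| = 30 finds no solutions either.
No (x, y) in the scanned range satisfies the equation.

No integer solutions with |y| ≤ 30.


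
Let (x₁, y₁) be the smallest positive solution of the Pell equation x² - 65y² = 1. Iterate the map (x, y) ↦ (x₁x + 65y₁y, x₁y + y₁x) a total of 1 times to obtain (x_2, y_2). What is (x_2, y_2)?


Step 1: Find the fundamental solution (x₁, y₁) of x² - 65y² = 1.
  Expand √65 as a continued fraction. a₀ = ⌊√65⌋ = 8; iterate m_{k+1} = d_k·a_k − m_k, d_{k+1} = (65 − m_{k+1}²)/d_k, a_{k+1} = ⌊(a₀ + m_{k+1})/d_{k+1}⌋ (starting m₀ = 0, d₀ = 1), with convergents p_k = a_k·p_{k-1} + p_{k-2}, q_k = a_k·q_{k-1} + q_{k-2} (p₋₁ = 1, q₋₁ = 0):
  k = 0: a₀ = 8; p₀/q₀ = 8/1; p₀² − 65·q₀² = 64 − 65 = -1.
  k = 1: m = 8, d = 1, a = ⌊(8 + 8)/1⌋ = 16; p/q = (16·8 + 1)/(16·1 + 0) = 129/16; p² − 65·q² = 16641 − 16640 = 1.
  The first convergent with p² − 65·q² = 1 gives the fundamental solution (x₁, y₁) = (129, 16).
Step 2: Apply the recurrence (x_{n+1}, y_{n+1}) = (x₁x_n + 65y₁y_n, x₁y_n + y₁x_n) repeatedly.
  From (x_1, y_1) = (129, 16): x_2 = 129·129 + 65·16·16 = 33281; y_2 = 129·16 + 16·129 = 4128.
Step 3: Verify x_2² - 65·y_2² = 1107624961 - 1107624960 = 1 (should be 1). ✓

(x_1, y_1) = (129, 16); (x_2, y_2) = (33281, 4128).


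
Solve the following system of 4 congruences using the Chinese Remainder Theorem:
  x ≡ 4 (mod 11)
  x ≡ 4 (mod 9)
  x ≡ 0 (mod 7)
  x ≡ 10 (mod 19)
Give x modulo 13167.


Product of moduli M = 11 · 9 · 7 · 19 = 13167.
Merge one congruence at a time:
  Start: x ≡ 4 (mod 11).
  Combine with x ≡ 4 (mod 9); new modulus lcm = 99.
    Write x = 4 + 11·t and substitute into x ≡ 4 (mod 9): 11·t ≡ 4 − 4 = 0 (mod 9).
    Reduce coefficients mod 9: 2·t ≡ 0 (mod 9).
    The inverse of 2 mod 9 is 5 (since 2·5 = 10 = 1·9 + 1), so t ≡ 5·0 = 0 ≡ 0 (mod 9).
    Then x = 4 + 11·0 = 4, valid modulo lcm(11, 9) = 99: x ≡ 4 (mod 99).
  Combine with x ≡ 0 (mod 7); new modulus lcm = 693.
    Write x = 4 + 99·t and substitute into x ≡ 0 (mod 7): 99·t ≡ 0 − 4 = -4 (mod 7).
    Reduce coefficients mod 7: 1·t ≡ 3 (mod 7).
    So t ≡ 3 (mod 7).
    Then x = 4 + 99·3 = 301, valid modulo lcm(99, 7) = 693: x ≡ 301 (mod 693).
  Combine with x ≡ 10 (mod 19); new modulus lcm = 13167.
    Write x = 301 + 693·t and substitute into x ≡ 10 (mod 19): 693·t ≡ 10 − 301 = -291 (mod 19).
    Reduce coefficients mod 19: 9·t ≡ 13 (mod 19).
    The inverse of 9 mod 19 is 17 (since 9·17 = 153 = 8·19 + 1), so t ≡ 17·13 = 221 ≡ 12 (mod 19).
    Then x = 301 + 693·12 = 8617, valid modulo lcm(693, 19) = 13167: x ≡ 8617 (mod 13167).
Verify against each original: 8617 mod 11 = 4, 8617 mod 9 = 4, 8617 mod 7 = 0, 8617 mod 19 = 10.

x ≡ 8617 (mod 13167).


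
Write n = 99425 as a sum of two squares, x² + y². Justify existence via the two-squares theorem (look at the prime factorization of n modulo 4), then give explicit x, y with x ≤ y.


Step 1: Factor n = 99425 = 5^2 · 41 · 97.
Step 2: Check the mod-4 condition on each prime factor: 5 ≡ 1 (mod 4), exponent 2; 41 ≡ 1 (mod 4), exponent 1; 97 ≡ 1 (mod 4), exponent 1.
All primes ≡ 3 (mod 4) appear to even exponent (or don't appear), so by the two-squares theorem n IS expressible as a sum of two squares.
Step 3: Build a representation. Group n = k² · m with k = 5 and m = 41 · 97 = 3977 (a product of primes ≡ 1 (mod 4)); a representation of m scales to one of n via (k·x)² + (k·y)² = k²(x² + y²). Each prime p ≡ 1 (mod 4) is itself a sum of two squares; find a² by testing p − a² for a perfect square:
  41: 41 − 1² = 40, 41 − 2² = 37, 41 − 3² = 32, 41 − 4² = 25 = 5² ⇒ 41 = 4² + 5².
  97: 97 − 1² = 96, 97 − 2² = 93, 97 − 3² = 88, 97 − 4² = 81 = 9² ⇒ 97 = 4² + 9².
  Combine using the Brahmagupta–Fibonacci identity (a² + b²)(c² + d²) = (ac − bd)² + (ad + bc)² = (ac + bd)² + (ad − bc)²:
  41 · 97 = 3977: from (4² + 5²)(4² + 9²), take (4·4 − 5·9, 4·9 + 5·4) = (16 − 45, 36 + 20) = (-29, 56); dropping signs (only squares matter) gives (29, 56); check 29² + 56² = 841 + 3136 = 3977 ✓.
  Scale by k = 5: (5·29, 5·56) = (145, 280).
Step 4: Order so x ≤ y and verify: 145² + 280² = 21025 + 78400 = 99425 = n. ✓

n = 99425 = 145² + 280² (one valid representation with x ≤ y).


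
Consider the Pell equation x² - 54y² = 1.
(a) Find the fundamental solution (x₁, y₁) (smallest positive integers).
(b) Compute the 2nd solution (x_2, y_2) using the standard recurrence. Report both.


Step 1: Find the fundamental solution (x₁, y₁) of x² - 54y² = 1.
  Expand √54 as a continued fraction. a₀ = ⌊√54⌋ = 7; iterate m_{k+1} = d_k·a_k − m_k, d_{k+1} = (54 − m_{k+1}²)/d_k, a_{k+1} = ⌊(a₀ + m_{k+1})/d_{k+1}⌋ (starting m₀ = 0, d₀ = 1), with convergents p_k = a_k·p_{k-1} + p_{k-2}, q_k = a_k·q_{k-1} + q_{k-2} (p₋₁ = 1, q₋₁ = 0):
  k = 0: a₀ = 7; p₀/q₀ = 7/1; p₀² − 54·q₀² = 49 − 54 = -5.
  k = 1: m = 7, d = 5, a = ⌊(7 + 7)/5⌋ = 2; p/q = (2·7 + 1)/(2·1 + 0) = 15/2; p² − 54·q² = 225 − 216 = 9.
  k = 2: m = 3, d = 9, a = ⌊(7 + 3)/9⌋ = 1; p/q = (1·15 + 7)/(1·2 + 1) = 22/3; p² − 54·q² = 484 − 486 = -2.
  k = 3: m = 6, d = 2, a = ⌊(7 + 6)/2⌋ = 6; p/q = (6·22 + 15)/(6·3 + 2) = 147/20; p² − 54·q² = 21609 − 21600 = 9.
  k = 4: m = 6, d = 9, a = ⌊(7 + 6)/9⌋ = 1; p/q = (1·147 + 22)/(1·20 + 3) = 169/23; p² − 54·q² = 28561 − 28566 = -5.
  k = 5: m = 3, d = 5, a = ⌊(7 + 3)/5⌋ = 2; p/q = (2·169 + 147)/(2·23 + 20) = 485/66; p² − 54·q² = 235225 − 235224 = 1.
  The first convergent with p² − 54·q² = 1 gives the fundamental solution (x₁, y₁) = (485, 66).
Step 2: Apply the recurrence (x_{n+1}, y_{n+1}) = (x₁x_n + 54y₁y_n, x₁y_n + y₁x_n) repeatedly.
  From (x_1, y_1) = (485, 66): x_2 = 485·485 + 54·66·66 = 470449; y_2 = 485·66 + 66·485 = 64020.
Step 3: Verify x_2² - 54·y_2² = 221322261601 - 221322261600 = 1 (should be 1). ✓

(x_1, y_1) = (485, 66); (x_2, y_2) = (470449, 64020).


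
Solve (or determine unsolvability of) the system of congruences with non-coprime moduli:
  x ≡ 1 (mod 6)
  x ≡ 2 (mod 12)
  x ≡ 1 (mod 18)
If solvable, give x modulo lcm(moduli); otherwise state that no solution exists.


Moduli 6, 12, 18 are not pairwise coprime, so CRT works modulo lcm(m_i) when all pairwise compatibility conditions hold.
Pairwise compatibility: gcd(m_i, m_j) must divide a_i - a_j for every pair.
Merge one congruence at a time:
  Start: x ≡ 1 (mod 6).
  Combine with x ≡ 2 (mod 12): gcd(6, 12) = 6, and 2 - 1 = 1 is NOT divisible by 6.
    ⇒ system is inconsistent (no integer solution).

No solution (the system is inconsistent).


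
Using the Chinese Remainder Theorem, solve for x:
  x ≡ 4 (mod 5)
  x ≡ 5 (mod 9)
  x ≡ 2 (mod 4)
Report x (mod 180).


Moduli 5, 9, 4 are pairwise coprime; by CRT there is a unique solution modulo M = 5 · 9 · 4 = 180.
Solve pairwise, accumulating the modulus:
  Start with x ≡ 4 (mod 5).
  Combine with x ≡ 5 (mod 9): since gcd(5, 9) = 1, we get a unique residue mod 45.
    Write x = 4 + 5·t and substitute into x ≡ 5 (mod 9): 5·t ≡ 5 − 4 = 1 (mod 9).
    The inverse of 5 mod 9 is 2 (since 5·2 = 10 = 1·9 + 1), so t ≡ 2·1 = 2 ≡ 2 (mod 9).
    Then x = 4 + 5·2 = 14, valid modulo lcm(5, 9) = 45: x ≡ 14 (mod 45).
  Combine with x ≡ 2 (mod 4): since gcd(45, 4) = 1, we get a unique residue mod 180.
    Write x = 14 + 45·t and substitute into x ≡ 2 (mod 4): 45·t ≡ 2 − 14 = -12 (mod 4).
    Reduce coefficients mod 4: 1·t ≡ 0 (mod 4).
    So t ≡ 0 (mod 4).
    Then x = 14 + 45·0 = 14, valid modulo lcm(45, 4) = 180: x ≡ 14 (mod 180).
Verify: 14 mod 5 = 4 ✓, 14 mod 9 = 5 ✓, 14 mod 4 = 2 ✓.

x ≡ 14 (mod 180).


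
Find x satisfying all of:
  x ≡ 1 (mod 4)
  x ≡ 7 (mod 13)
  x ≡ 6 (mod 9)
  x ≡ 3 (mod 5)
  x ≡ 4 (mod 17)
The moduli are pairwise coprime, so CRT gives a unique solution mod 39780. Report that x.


Product of moduli M = 4 · 13 · 9 · 5 · 17 = 39780.
Merge one congruence at a time:
  Start: x ≡ 1 (mod 4).
  Combine with x ≡ 7 (mod 13); new modulus lcm = 52.
    Write x = 1 + 4·t and substitute into x ≡ 7 (mod 13): 4·t ≡ 7 − 1 = 6 (mod 13).
    The inverse of 4 mod 13 is 10 (since 4·10 = 40 = 3·13 + 1), so t ≡ 10·6 = 60 ≡ 8 (mod 13).
    Then x = 1 + 4·8 = 33, valid modulo lcm(4, 13) = 52: x ≡ 33 (mod 52).
  Combine with x ≡ 6 (mod 9); new modulus lcm = 468.
    Write x = 33 + 52·t and substitute into x ≡ 6 (mod 9): 52·t ≡ 6 − 33 = -27 (mod 9).
    Reduce coefficients mod 9: 7·t ≡ 0 (mod 9).
    The inverse of 7 mod 9 is 4 (since 7·4 = 28 = 3·9 + 1), so t ≡ 4·0 = 0 ≡ 0 (mod 9).
    Then x = 33 + 52·0 = 33, valid modulo lcm(52, 9) = 468: x ≡ 33 (mod 468).
  Combine with x ≡ 3 (mod 5); new modulus lcm = 2340.
    Write x = 33 + 468·t and substitute into x ≡ 3 (mod 5): 468·t ≡ 3 − 33 = -30 (mod 5).
    Reduce coefficients mod 5: 3·t ≡ 0 (mod 5).
    The inverse of 3 mod 5 is 2 (since 3·2 = 6 = 1·5 + 1), so t ≡ 2·0 = 0 ≡ 0 (mod 5).
    Then x = 33 + 468·0 = 33, valid modulo lcm(468, 5) = 2340: x ≡ 33 (mod 2340).
  Combine with x ≡ 4 (mod 17); new modulus lcm = 39780.
    Write x = 33 + 2340·t and substitute into x ≡ 4 (mod 17): 2340·t ≡ 4 − 33 = -29 (mod 17).
    Reduce coefficients mod 17: 11·t ≡ 5 (mod 17).
    The inverse of 11 mod 17 is 14 (since 11·14 = 154 = 9·17 + 1), so t ≡ 14·5 = 70 ≡ 2 (mod 17).
    Then x = 33 + 2340·2 = 4713, valid modulo lcm(2340, 17) = 39780: x ≡ 4713 (mod 39780).
Verify against each original: 4713 mod 4 = 1, 4713 mod 13 = 7, 4713 mod 9 = 6, 4713 mod 5 = 3, 4713 mod 17 = 4.

x ≡ 4713 (mod 39780).


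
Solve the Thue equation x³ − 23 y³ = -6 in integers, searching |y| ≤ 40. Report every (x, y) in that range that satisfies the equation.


The equation is x³ - 23y³ = -6. For fixed y, x³ = 23·y³ − 6, so a solution requires the RHS to be a perfect cube.
Strategy: iterate y from -40 to 40, compute RHS = 23·y³ − 6, and check whether it is a (positive or negative) perfect cube.
Check small values of y:
  y = 0: RHS = -6 is not a perfect cube.
  y = 1: RHS = 17 is not a perfect cube.
  y = -1: RHS = -29 is not a perfect cube.
  y = 2: RHS = 178 is not a perfect cube.
  y = -2: RHS = -190 is not a perfect cube.
  y = 3: RHS = 615 is not a perfect cube.
  y = -3: RHS = -627 is not a perfect cube.
Continuing the search up to |y| = 40 finds no solutions either.
No (x, y) in the scanned range satisfies the equation.

No integer solutions with |y| ≤ 40.


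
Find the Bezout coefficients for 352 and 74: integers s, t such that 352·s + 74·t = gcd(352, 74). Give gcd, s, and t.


Euclidean algorithm on (352, 74) — divide until remainder is 0:
  352 = 4 · 74 + 56
  74 = 1 · 56 + 18
  56 = 3 · 18 + 2
  18 = 9 · 2 + 0
gcd(352, 74) = 2.
Track Bezout coefficients alongside the remainders: start with r₀ = 352 = a·1 + b·0 (s = 1, t = 0) and r₁ = 74 = a·0 + b·1 (s = 0, t = 1); each new remainder r_{k+1} = r_{k-1} − q_k·r_k inherits s_{k+1} = s_{k-1} − q_k·s_k, t_{k+1} = t_{k-1} − q_k·t_k, so r_k = a·s_k + b·t_k at every step:
  q = 4: r = 56, s = 1 − 4·0 = 1, t = 0 − 4·1 = -4  (check: 352·1 + 74·(-4) = 56)
  q = 1: r = 18, s = 0 − 1·1 = -1, t = 1 − 1·(-4) = 5  (check: 352·(-1) + 74·5 = 18)
  q = 3: r = 2, s = 1 − 3·(-1) = 4, t = -4 − 3·5 = -19  (check: 352·4 + 74·(-19) = 2)
The row with r = 2 (the gcd) gives the Bezout coefficients s = 4, t = -19.
Result: 352 · (4) + 74 · (-19) = 2.

gcd(352, 74) = 2; s = 4, t = -19 (check: 352·4 + 74·(-19) = 2).


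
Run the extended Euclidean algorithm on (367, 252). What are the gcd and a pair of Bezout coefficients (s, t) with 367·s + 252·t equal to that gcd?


Euclidean algorithm on (367, 252) — divide until remainder is 0:
  367 = 1 · 252 + 115
  252 = 2 · 115 + 22
  115 = 5 · 22 + 5
  22 = 4 · 5 + 2
  5 = 2 · 2 + 1
  2 = 2 · 1 + 0
gcd(367, 252) = 1.
Track Bezout coefficients alongside the remainders: start with r₀ = 367 = a·1 + b·0 (s = 1, t = 0) and r₁ = 252 = a·0 + b·1 (s = 0, t = 1); each new remainder r_{k+1} = r_{k-1} − q_k·r_k inherits s_{k+1} = s_{k-1} − q_k·s_k, t_{k+1} = t_{k-1} − q_k·t_k, so r_k = a·s_k + b·t_k at every step:
  q = 1: r = 115, s = 1 − 1·0 = 1, t = 0 − 1·1 = -1  (check: 367·1 + 252·(-1) = 115)
  q = 2: r = 22, s = 0 − 2·1 = -2, t = 1 − 2·(-1) = 3  (check: 367·(-2) + 252·3 = 22)
  q = 5: r = 5, s = 1 − 5·(-2) = 11, t = -1 − 5·3 = -16  (check: 367·11 + 252·(-16) = 5)
  q = 4: r = 2, s = -2 − 4·11 = -46, t = 3 − 4·(-16) = 67  (check: 367·(-46) + 252·67 = 2)
  q = 2: r = 1, s = 11 − 2·(-46) = 103, t = -16 − 2·67 = -150  (check: 367·103 + 252·(-150) = 1)
The row with r = 1 (the gcd) gives the Bezout coefficients s = 103, t = -150.
Result: 367 · (103) + 252 · (-150) = 1.

gcd(367, 252) = 1; s = 103, t = -150 (check: 367·103 + 252·(-150) = 1).


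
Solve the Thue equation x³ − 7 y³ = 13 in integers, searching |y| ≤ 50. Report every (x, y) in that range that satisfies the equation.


The equation is x³ - 7y³ = 13. For fixed y, x³ = 7·y³ + 13, so a solution requires the RHS to be a perfect cube.
Strategy: iterate y from -50 to 50, compute RHS = 7·y³ + 13, and check whether it is a (positive or negative) perfect cube.
Check small values of y:
  y = 0: RHS = 13 is not a perfect cube.
  y = 1: RHS = 20 is not a perfect cube.
  y = -1: RHS = 6 is not a perfect cube.
  y = 2: RHS = 69 is not a perfect cube.
  y = -2: RHS = -43 is not a perfect cube.
  y = 3: RHS = 202 is not a perfect cube.
  y = -3: RHS = -176 is not a perfect cube.
Continuing the search up to |y| = 50 finds no solutions either.
No (x, y) in the scanned range satisfies the equation.

No integer solutions with |y| ≤ 50.


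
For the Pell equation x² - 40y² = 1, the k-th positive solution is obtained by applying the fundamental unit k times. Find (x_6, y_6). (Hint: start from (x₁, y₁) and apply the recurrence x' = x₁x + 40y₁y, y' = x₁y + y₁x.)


Step 1: Find the fundamental solution (x₁, y₁) of x² - 40y² = 1.
  Expand √40 as a continued fraction. a₀ = ⌊√40⌋ = 6; iterate m_{k+1} = d_k·a_k − m_k, d_{k+1} = (40 − m_{k+1}²)/d_k, a_{k+1} = ⌊(a₀ + m_{k+1})/d_{k+1}⌋ (starting m₀ = 0, d₀ = 1), with convergents p_k = a_k·p_{k-1} + p_{k-2}, q_k = a_k·q_{k-1} + q_{k-2} (p₋₁ = 1, q₋₁ = 0):
  k = 0: a₀ = 6; p₀/q₀ = 6/1; p₀² − 40·q₀² = 36 − 40 = -4.
  k = 1: m = 6, d = 4, a = ⌊(6 + 6)/4⌋ = 3; p/q = (3·6 + 1)/(3·1 + 0) = 19/3; p² − 40·q² = 361 − 360 = 1.
  The first convergent with p² − 40·q² = 1 gives the fundamental solution (x₁, y₁) = (19, 3).
Step 2: Apply the recurrence (x_{n+1}, y_{n+1}) = (x₁x_n + 40y₁y_n, x₁y_n + y₁x_n) repeatedly.
  From (x_1, y_1) = (19, 3): x_2 = 19·19 + 40·3·3 = 721; y_2 = 19·3 + 3·19 = 114.
  From (x_2, y_2) = (721, 114): x_3 = 19·721 + 40·3·114 = 27379; y_3 = 19·114 + 3·721 = 4329.
  From (x_3, y_3) = (27379, 4329): x_4 = 19·27379 + 40·3·4329 = 1039681; y_4 = 19·4329 + 3·27379 = 164388.
  From (x_4, y_4) = (1039681, 164388): x_5 = 19·1039681 + 40·3·164388 = 39480499; y_5 = 19·164388 + 3·1039681 = 6242415.
  From (x_5, y_5) = (39480499, 6242415): x_6 = 19·39480499 + 40·3·6242415 = 1499219281; y_6 = 19·6242415 + 3·39480499 = 237047382.
Step 3: Verify x_6² - 40·y_6² = 2247658452522156961 - 2247658452522156960 = 1 (should be 1). ✓

(x_1, y_1) = (19, 3); (x_6, y_6) = (1499219281, 237047382).


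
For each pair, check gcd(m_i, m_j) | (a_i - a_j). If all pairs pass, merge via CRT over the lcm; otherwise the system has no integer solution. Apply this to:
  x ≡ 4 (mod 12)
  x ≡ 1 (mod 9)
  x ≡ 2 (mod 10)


Moduli 12, 9, 10 are not pairwise coprime, so CRT works modulo lcm(m_i) when all pairwise compatibility conditions hold.
Pairwise compatibility: gcd(m_i, m_j) must divide a_i - a_j for every pair.
Merge one congruence at a time:
  Start: x ≡ 4 (mod 12).
  Combine with x ≡ 1 (mod 9): gcd(12, 9) = 3; 1 - 4 = -3, which IS divisible by 3, so compatible.
    Write x = 4 + 12·t and substitute into x ≡ 1 (mod 9): 12·t ≡ 1 − 4 = -3 (mod 9).
    Divide the congruence (and modulus) by g = 3: 4·t ≡ -1 (mod 3).
    Reduce coefficients mod 3: 1·t ≡ 2 (mod 3).
    So t ≡ 2 (mod 3).
    Then x = 4 + 12·2 = 28, valid modulo lcm(12, 9) = 36: x ≡ 28 (mod 36).
  Combine with x ≡ 2 (mod 10): gcd(36, 10) = 2; 2 - 28 = -26, which IS divisible by 2, so compatible.
    Write x = 28 + 36·t and substitute into x ≡ 2 (mod 10): 36·t ≡ 2 − 28 = -26 (mod 10).
    Divide the congruence (and modulus) by g = 2: 18·t ≡ -13 (mod 5).
    Reduce coefficients mod 5: 3·t ≡ 2 (mod 5).
    The inverse of 3 mod 5 is 2 (since 3·2 = 6 = 1·5 + 1), so t ≡ 2·2 = 4 ≡ 4 (mod 5).
    Then x = 28 + 36·4 = 172, valid modulo lcm(36, 10) = 180: x ≡ 172 (mod 180).
Verify: 172 mod 12 = 4, 172 mod 9 = 1, 172 mod 10 = 2.

x ≡ 172 (mod 180).


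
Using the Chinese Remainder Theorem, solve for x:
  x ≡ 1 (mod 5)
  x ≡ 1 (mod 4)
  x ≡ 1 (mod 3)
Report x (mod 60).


Moduli 5, 4, 3 are pairwise coprime; by CRT there is a unique solution modulo M = 5 · 4 · 3 = 60.
Solve pairwise, accumulating the modulus:
  Start with x ≡ 1 (mod 5).
  Combine with x ≡ 1 (mod 4): since gcd(5, 4) = 1, we get a unique residue mod 20.
    Write x = 1 + 5·t and substitute into x ≡ 1 (mod 4): 5·t ≡ 1 − 1 = 0 (mod 4).
    Reduce coefficients mod 4: 1·t ≡ 0 (mod 4).
    So t ≡ 0 (mod 4).
    Then x = 1 + 5·0 = 1, valid modulo lcm(5, 4) = 20: x ≡ 1 (mod 20).
  Combine with x ≡ 1 (mod 3): since gcd(20, 3) = 1, we get a unique residue mod 60.
    Write x = 1 + 20·t and substitute into x ≡ 1 (mod 3): 20·t ≡ 1 − 1 = 0 (mod 3).
    Reduce coefficients mod 3: 2·t ≡ 0 (mod 3).
    The inverse of 2 mod 3 is 2 (since 2·2 = 4 = 1·3 + 1), so t ≡ 2·0 = 0 ≡ 0 (mod 3).
    Then x = 1 + 20·0 = 1, valid modulo lcm(20, 3) = 60: x ≡ 1 (mod 60).
Verify: 1 mod 5 = 1 ✓, 1 mod 4 = 1 ✓, 1 mod 3 = 1 ✓.

x ≡ 1 (mod 60).


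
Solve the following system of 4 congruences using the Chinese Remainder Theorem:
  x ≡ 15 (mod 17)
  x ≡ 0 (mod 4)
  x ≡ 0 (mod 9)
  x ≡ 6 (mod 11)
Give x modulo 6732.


Product of moduli M = 17 · 4 · 9 · 11 = 6732.
Merge one congruence at a time:
  Start: x ≡ 15 (mod 17).
  Combine with x ≡ 0 (mod 4); new modulus lcm = 68.
    Write x = 15 + 17·t and substitute into x ≡ 0 (mod 4): 17·t ≡ 0 − 15 = -15 (mod 4).
    Reduce coefficients mod 4: 1·t ≡ 1 (mod 4).
    So t ≡ 1 (mod 4).
    Then x = 15 + 17·1 = 32, valid modulo lcm(17, 4) = 68: x ≡ 32 (mod 68).
  Combine with x ≡ 0 (mod 9); new modulus lcm = 612.
    Write x = 32 + 68·t and substitute into x ≡ 0 (mod 9): 68·t ≡ 0 − 32 = -32 (mod 9).
    Reduce coefficients mod 9: 5·t ≡ 4 (mod 9).
    The inverse of 5 mod 9 is 2 (since 5·2 = 10 = 1·9 + 1), so t ≡ 2·4 = 8 ≡ 8 (mod 9).
    Then x = 32 + 68·8 = 576, valid modulo lcm(68, 9) = 612: x ≡ 576 (mod 612).
  Combine with x ≡ 6 (mod 11); new modulus lcm = 6732.
    Write x = 576 + 612·t and substitute into x ≡ 6 (mod 11): 612·t ≡ 6 − 576 = -570 (mod 11).
    Reduce coefficients mod 11: 7·t ≡ 2 (mod 11).
    The inverse of 7 mod 11 is 8 (since 7·8 = 56 = 5·11 + 1), so t ≡ 8·2 = 16 ≡ 5 (mod 11).
    Then x = 576 + 612·5 = 3636, valid modulo lcm(612, 11) = 6732: x ≡ 3636 (mod 6732).
Verify against each original: 3636 mod 17 = 15, 3636 mod 4 = 0, 3636 mod 9 = 0, 3636 mod 11 = 6.

x ≡ 3636 (mod 6732).


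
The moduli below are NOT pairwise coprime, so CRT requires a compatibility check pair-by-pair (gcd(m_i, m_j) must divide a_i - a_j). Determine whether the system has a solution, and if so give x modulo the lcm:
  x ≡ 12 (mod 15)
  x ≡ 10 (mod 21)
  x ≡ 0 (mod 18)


Moduli 15, 21, 18 are not pairwise coprime, so CRT works modulo lcm(m_i) when all pairwise compatibility conditions hold.
Pairwise compatibility: gcd(m_i, m_j) must divide a_i - a_j for every pair.
Merge one congruence at a time:
  Start: x ≡ 12 (mod 15).
  Combine with x ≡ 10 (mod 21): gcd(15, 21) = 3, and 10 - 12 = -2 is NOT divisible by 3.
    ⇒ system is inconsistent (no integer solution).

No solution (the system is inconsistent).


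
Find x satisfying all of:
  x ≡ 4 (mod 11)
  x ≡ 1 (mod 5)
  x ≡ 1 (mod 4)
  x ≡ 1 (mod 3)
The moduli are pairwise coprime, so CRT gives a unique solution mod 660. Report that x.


Product of moduli M = 11 · 5 · 4 · 3 = 660.
Merge one congruence at a time:
  Start: x ≡ 4 (mod 11).
  Combine with x ≡ 1 (mod 5); new modulus lcm = 55.
    Write x = 4 + 11·t and substitute into x ≡ 1 (mod 5): 11·t ≡ 1 − 4 = -3 (mod 5).
    Reduce coefficients mod 5: 1·t ≡ 2 (mod 5).
    So t ≡ 2 (mod 5).
    Then x = 4 + 11·2 = 26, valid modulo lcm(11, 5) = 55: x ≡ 26 (mod 55).
  Combine with x ≡ 1 (mod 4); new modulus lcm = 220.
    Write x = 26 + 55·t and substitute into x ≡ 1 (mod 4): 55·t ≡ 1 − 26 = -25 (mod 4).
    Reduce coefficients mod 4: 3·t ≡ 3 (mod 4).
    The inverse of 3 mod 4 is 3 (since 3·3 = 9 = 2·4 + 1), so t ≡ 3·3 = 9 ≡ 1 (mod 4).
    Then x = 26 + 55·1 = 81, valid modulo lcm(55, 4) = 220: x ≡ 81 (mod 220).
  Combine with x ≡ 1 (mod 3); new modulus lcm = 660.
    Write x = 81 + 220·t and substitute into x ≡ 1 (mod 3): 220·t ≡ 1 − 81 = -80 (mod 3).
    Reduce coefficients mod 3: 1·t ≡ 1 (mod 3).
    So t ≡ 1 (mod 3).
    Then x = 81 + 220·1 = 301, valid modulo lcm(220, 3) = 660: x ≡ 301 (mod 660).
Verify against each original: 301 mod 11 = 4, 301 mod 5 = 1, 301 mod 4 = 1, 301 mod 3 = 1.

x ≡ 301 (mod 660).


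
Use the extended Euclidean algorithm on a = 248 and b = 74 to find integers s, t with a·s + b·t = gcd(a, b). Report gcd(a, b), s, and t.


Euclidean algorithm on (248, 74) — divide until remainder is 0:
  248 = 3 · 74 + 26
  74 = 2 · 26 + 22
  26 = 1 · 22 + 4
  22 = 5 · 4 + 2
  4 = 2 · 2 + 0
gcd(248, 74) = 2.
Track Bezout coefficients alongside the remainders: start with r₀ = 248 = a·1 + b·0 (s = 1, t = 0) and r₁ = 74 = a·0 + b·1 (s = 0, t = 1); each new remainder r_{k+1} = r_{k-1} − q_k·r_k inherits s_{k+1} = s_{k-1} − q_k·s_k, t_{k+1} = t_{k-1} − q_k·t_k, so r_k = a·s_k + b·t_k at every step:
  q = 3: r = 26, s = 1 − 3·0 = 1, t = 0 − 3·1 = -3  (check: 248·1 + 74·(-3) = 26)
  q = 2: r = 22, s = 0 − 2·1 = -2, t = 1 − 2·(-3) = 7  (check: 248·(-2) + 74·7 = 22)
  q = 1: r = 4, s = 1 − 1·(-2) = 3, t = -3 − 1·7 = -10  (check: 248·3 + 74·(-10) = 4)
  q = 5: r = 2, s = -2 − 5·3 = -17, t = 7 − 5·(-10) = 57  (check: 248·(-17) + 74·57 = 2)
The row with r = 2 (the gcd) gives the Bezout coefficients s = -17, t = 57.
Result: 248 · (-17) + 74 · (57) = 2.

gcd(248, 74) = 2; s = -17, t = 57 (check: 248·(-17) + 74·57 = 2).


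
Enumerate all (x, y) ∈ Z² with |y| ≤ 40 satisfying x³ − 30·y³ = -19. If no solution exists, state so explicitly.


The equation is x³ - 30y³ = -19. For fixed y, x³ = 30·y³ − 19, so a solution requires the RHS to be a perfect cube.
Strategy: iterate y from -40 to 40, compute RHS = 30·y³ − 19, and check whether it is a (positive or negative) perfect cube.
Check small values of y:
  y = 0: RHS = -19 is not a perfect cube.
  y = 1: RHS = 11 is not a perfect cube.
  y = -1: RHS = -49 is not a perfect cube.
  y = 2: RHS = 221 is not a perfect cube.
  y = -2: RHS = -259 is not a perfect cube.
  y = 3: RHS = 791 is not a perfect cube.
  y = -3: RHS = -829 is not a perfect cube.
Continuing the search up to |y| = 40 finds no solutions either.
No (x, y) in the scanned range satisfies the equation.

No integer solutions with |y| ≤ 40.


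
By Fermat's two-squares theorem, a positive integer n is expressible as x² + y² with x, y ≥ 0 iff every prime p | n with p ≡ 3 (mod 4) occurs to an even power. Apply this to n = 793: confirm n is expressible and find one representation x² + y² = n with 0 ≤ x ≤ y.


Step 1: Factor n = 793 = 13 · 61.
Step 2: Check the mod-4 condition on each prime factor: 13 ≡ 1 (mod 4), exponent 1; 61 ≡ 1 (mod 4), exponent 1.
All primes ≡ 3 (mod 4) appear to even exponent (or don't appear), so by the two-squares theorem n IS expressible as a sum of two squares.
Step 3: Build a representation. Here n = 13 · 61 is a product of primes ≡ 1 (mod 4). Each prime p ≡ 1 (mod 4) is itself a sum of two squares; find a² by testing p − a² for a perfect square:
  13: 13 − 1² = 12, 13 − 2² = 9 = 3² ⇒ 13 = 2² + 3².
  61: 61 − 1² = 60, 61 − 2² = 57, 61 − 3² = 52, 61 − 4² = 45, 61 − 5² = 36 = 6² ⇒ 61 = 5² + 6².
  Combine using the Brahmagupta–Fibonacci identity (a² + b²)(c² + d²) = (ac − bd)² + (ad + bc)² = (ac + bd)² + (ad − bc)²:
  13 · 61 = 793: from (2² + 3²)(5² + 6²), take (2·5 − 3·6, 2·6 + 3·5) = (10 − 18, 12 + 15) = (-8, 27); dropping signs (only squares matter) gives (8, 27); check 8² + 27² = 64 + 729 = 793 ✓.
Step 4: Order so x ≤ y and verify: 8² + 27² = 64 + 729 = 793 = n. ✓

n = 793 = 8² + 27² (one valid representation with x ≤ y).


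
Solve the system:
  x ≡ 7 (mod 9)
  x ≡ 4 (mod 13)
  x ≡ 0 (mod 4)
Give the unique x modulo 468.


Moduli 9, 13, 4 are pairwise coprime; by CRT there is a unique solution modulo M = 9 · 13 · 4 = 468.
Solve pairwise, accumulating the modulus:
  Start with x ≡ 7 (mod 9).
  Combine with x ≡ 4 (mod 13): since gcd(9, 13) = 1, we get a unique residue mod 117.
    Write x = 7 + 9·t and substitute into x ≡ 4 (mod 13): 9·t ≡ 4 − 7 = -3 (mod 13).
    Reduce coefficients mod 13: 9·t ≡ 10 (mod 13).
    The inverse of 9 mod 13 is 3 (since 9·3 = 27 = 2·13 + 1), so t ≡ 3·10 = 30 ≡ 4 (mod 13).
    Then x = 7 + 9·4 = 43, valid modulo lcm(9, 13) = 117: x ≡ 43 (mod 117).
  Combine with x ≡ 0 (mod 4): since gcd(117, 4) = 1, we get a unique residue mod 468.
    Write x = 43 + 117·t and substitute into x ≡ 0 (mod 4): 117·t ≡ 0 − 43 = -43 (mod 4).
    Reduce coefficients mod 4: 1·t ≡ 1 (mod 4).
    So t ≡ 1 (mod 4).
    Then x = 43 + 117·1 = 160, valid modulo lcm(117, 4) = 468: x ≡ 160 (mod 468).
Verify: 160 mod 9 = 7 ✓, 160 mod 13 = 4 ✓, 160 mod 4 = 0 ✓.

x ≡ 160 (mod 468).


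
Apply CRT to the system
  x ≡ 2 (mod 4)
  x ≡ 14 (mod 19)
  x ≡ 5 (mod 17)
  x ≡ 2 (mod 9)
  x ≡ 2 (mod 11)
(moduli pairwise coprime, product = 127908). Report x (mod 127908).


Product of moduli M = 4 · 19 · 17 · 9 · 11 = 127908.
Merge one congruence at a time:
  Start: x ≡ 2 (mod 4).
  Combine with x ≡ 14 (mod 19); new modulus lcm = 76.
    Write x = 2 + 4·t and substitute into x ≡ 14 (mod 19): 4·t ≡ 14 − 2 = 12 (mod 19).
    The inverse of 4 mod 19 is 5 (since 4·5 = 20 = 1·19 + 1), so t ≡ 5·12 = 60 ≡ 3 (mod 19).
    Then x = 2 + 4·3 = 14, valid modulo lcm(4, 19) = 76: x ≡ 14 (mod 76).
  Combine with x ≡ 5 (mod 17); new modulus lcm = 1292.
    Write x = 14 + 76·t and substitute into x ≡ 5 (mod 17): 76·t ≡ 5 − 14 = -9 (mod 17).
    Reduce coefficients mod 17: 8·t ≡ 8 (mod 17).
    The inverse of 8 mod 17 is 15 (since 8·15 = 120 = 7·17 + 1), so t ≡ 15·8 = 120 ≡ 1 (mod 17).
    Then x = 14 + 76·1 = 90, valid modulo lcm(76, 17) = 1292: x ≡ 90 (mod 1292).
  Combine with x ≡ 2 (mod 9); new modulus lcm = 11628.
    Write x = 90 + 1292·t and substitute into x ≡ 2 (mod 9): 1292·t ≡ 2 − 90 = -88 (mod 9).
    Reduce coefficients mod 9: 5·t ≡ 2 (mod 9).
    The inverse of 5 mod 9 is 2 (since 5·2 = 10 = 1·9 + 1), so t ≡ 2·2 = 4 ≡ 4 (mod 9).
    Then x = 90 + 1292·4 = 5258, valid modulo lcm(1292, 9) = 11628: x ≡ 5258 (mod 11628).
  Combine with x ≡ 2 (mod 11); new modulus lcm = 127908.
    Write x = 5258 + 11628·t and substitute into x ≡ 2 (mod 11): 11628·t ≡ 2 − 5258 = -5256 (mod 11).
    Reduce coefficients mod 11: 1·t ≡ 2 (mod 11).
    So t ≡ 2 (mod 11).
    Then x = 5258 + 11628·2 = 28514, valid modulo lcm(11628, 11) = 127908: x ≡ 28514 (mod 127908).
Verify against each original: 28514 mod 4 = 2, 28514 mod 19 = 14, 28514 mod 17 = 5, 28514 mod 9 = 2, 28514 mod 11 = 2.

x ≡ 28514 (mod 127908).


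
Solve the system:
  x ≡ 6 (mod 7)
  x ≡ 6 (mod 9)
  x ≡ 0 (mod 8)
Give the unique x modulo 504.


Moduli 7, 9, 8 are pairwise coprime; by CRT there is a unique solution modulo M = 7 · 9 · 8 = 504.
Solve pairwise, accumulating the modulus:
  Start with x ≡ 6 (mod 7).
  Combine with x ≡ 6 (mod 9): since gcd(7, 9) = 1, we get a unique residue mod 63.
    Write x = 6 + 7·t and substitute into x ≡ 6 (mod 9): 7·t ≡ 6 − 6 = 0 (mod 9).
    The inverse of 7 mod 9 is 4 (since 7·4 = 28 = 3·9 + 1), so t ≡ 4·0 = 0 ≡ 0 (mod 9).
    Then x = 6 + 7·0 = 6, valid modulo lcm(7, 9) = 63: x ≡ 6 (mod 63).
  Combine with x ≡ 0 (mod 8): since gcd(63, 8) = 1, we get a unique residue mod 504.
    Write x = 6 + 63·t and substitute into x ≡ 0 (mod 8): 63·t ≡ 0 − 6 = -6 (mod 8).
    Reduce coefficients mod 8: 7·t ≡ 2 (mod 8).
    The inverse of 7 mod 8 is 7 (since 7·7 = 49 = 6·8 + 1), so t ≡ 7·2 = 14 ≡ 6 (mod 8).
    Then x = 6 + 63·6 = 384, valid modulo lcm(63, 8) = 504: x ≡ 384 (mod 504).
Verify: 384 mod 7 = 6 ✓, 384 mod 9 = 6 ✓, 384 mod 8 = 0 ✓.

x ≡ 384 (mod 504).


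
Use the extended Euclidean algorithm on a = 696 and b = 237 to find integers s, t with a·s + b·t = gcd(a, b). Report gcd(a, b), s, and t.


Euclidean algorithm on (696, 237) — divide until remainder is 0:
  696 = 2 · 237 + 222
  237 = 1 · 222 + 15
  222 = 14 · 15 + 12
  15 = 1 · 12 + 3
  12 = 4 · 3 + 0
gcd(696, 237) = 3.
Track Bezout coefficients alongside the remainders: start with r₀ = 696 = a·1 + b·0 (s = 1, t = 0) and r₁ = 237 = a·0 + b·1 (s = 0, t = 1); each new remainder r_{k+1} = r_{k-1} − q_k·r_k inherits s_{k+1} = s_{k-1} − q_k·s_k, t_{k+1} = t_{k-1} − q_k·t_k, so r_k = a·s_k + b·t_k at every step:
  q = 2: r = 222, s = 1 − 2·0 = 1, t = 0 − 2·1 = -2  (check: 696·1 + 237·(-2) = 222)
  q = 1: r = 15, s = 0 − 1·1 = -1, t = 1 − 1·(-2) = 3  (check: 696·(-1) + 237·3 = 15)
  q = 14: r = 12, s = 1 − 14·(-1) = 15, t = -2 − 14·3 = -44  (check: 696·15 + 237·(-44) = 12)
  q = 1: r = 3, s = -1 − 1·15 = -16, t = 3 − 1·(-44) = 47  (check: 696·(-16) + 237·47 = 3)
The row with r = 3 (the gcd) gives the Bezout coefficients s = -16, t = 47.
Result: 696 · (-16) + 237 · (47) = 3.

gcd(696, 237) = 3; s = -16, t = 47 (check: 696·(-16) + 237·47 = 3).


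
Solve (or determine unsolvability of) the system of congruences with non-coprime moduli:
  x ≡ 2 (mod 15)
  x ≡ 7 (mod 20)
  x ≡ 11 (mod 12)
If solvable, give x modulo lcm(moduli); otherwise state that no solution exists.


Moduli 15, 20, 12 are not pairwise coprime, so CRT works modulo lcm(m_i) when all pairwise compatibility conditions hold.
Pairwise compatibility: gcd(m_i, m_j) must divide a_i - a_j for every pair.
Merge one congruence at a time:
  Start: x ≡ 2 (mod 15).
  Combine with x ≡ 7 (mod 20): gcd(15, 20) = 5; 7 - 2 = 5, which IS divisible by 5, so compatible.
    Write x = 2 + 15·t and substitute into x ≡ 7 (mod 20): 15·t ≡ 7 − 2 = 5 (mod 20).
    Divide the congruence (and modulus) by g = 5: 3·t ≡ 1 (mod 4).
    The inverse of 3 mod 4 is 3 (since 3·3 = 9 = 2·4 + 1), so t ≡ 3·1 = 3 ≡ 3 (mod 4).
    Then x = 2 + 15·3 = 47, valid modulo lcm(15, 20) = 60: x ≡ 47 (mod 60).
  Combine with x ≡ 11 (mod 12): gcd(60, 12) = 12; 11 - 47 = -36, which IS divisible by 12, so compatible.
    Write x = 47 + 60·t and substitute into x ≡ 11 (mod 12): 60·t ≡ 11 − 47 = -36 (mod 12).
    Divide the congruence (and modulus) by g = 12: 5·t ≡ -3 (mod 1).
    Modulo 1 every t works; take t = 0.
    Then x = 47 + 60·0 = 47, valid modulo lcm(60, 12) = 60: x ≡ 47 (mod 60).
Verify: 47 mod 15 = 2, 47 mod 20 = 7, 47 mod 12 = 11.

x ≡ 47 (mod 60).


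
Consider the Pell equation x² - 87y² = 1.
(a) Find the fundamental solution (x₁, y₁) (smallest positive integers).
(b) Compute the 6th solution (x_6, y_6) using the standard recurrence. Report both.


Step 1: Find the fundamental solution (x₁, y₁) of x² - 87y² = 1.
  Expand √87 as a continued fraction. a₀ = ⌊√87⌋ = 9; iterate m_{k+1} = d_k·a_k − m_k, d_{k+1} = (87 − m_{k+1}²)/d_k, a_{k+1} = ⌊(a₀ + m_{k+1})/d_{k+1}⌋ (starting m₀ = 0, d₀ = 1), with convergents p_k = a_k·p_{k-1} + p_{k-2}, q_k = a_k·q_{k-1} + q_{k-2} (p₋₁ = 1, q₋₁ = 0):
  k = 0: a₀ = 9; p₀/q₀ = 9/1; p₀² − 87·q₀² = 81 − 87 = -6.
  k = 1: m = 9, d = 6, a = ⌊(9 + 9)/6⌋ = 3; p/q = (3·9 + 1)/(3·1 + 0) = 28/3; p² − 87·q² = 784 − 783 = 1.
  The first convergent with p² − 87·q² = 1 gives the fundamental solution (x₁, y₁) = (28, 3).
Step 2: Apply the recurrence (x_{n+1}, y_{n+1}) = (x₁x_n + 87y₁y_n, x₁y_n + y₁x_n) repeatedly.
  From (x_1, y_1) = (28, 3): x_2 = 28·28 + 87·3·3 = 1567; y_2 = 28·3 + 3·28 = 168.
  From (x_2, y_2) = (1567, 168): x_3 = 28·1567 + 87·3·168 = 87724; y_3 = 28·168 + 3·1567 = 9405.
  From (x_3, y_3) = (87724, 9405): x_4 = 28·87724 + 87·3·9405 = 4910977; y_4 = 28·9405 + 3·87724 = 526512.
  From (x_4, y_4) = (4910977, 526512): x_5 = 28·4910977 + 87·3·526512 = 274926988; y_5 = 28·526512 + 3·4910977 = 29475267.
  From (x_5, y_5) = (274926988, 29475267): x_6 = 28·274926988 + 87·3·29475267 = 15391000351; y_6 = 28·29475267 + 3·274926988 = 1650088440.
Step 3: Verify x_6² - 87·y_6² = 236882891804482123201 - 236882891804482123200 = 1 (should be 1). ✓

(x_1, y_1) = (28, 3); (x_6, y_6) = (15391000351, 1650088440).
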